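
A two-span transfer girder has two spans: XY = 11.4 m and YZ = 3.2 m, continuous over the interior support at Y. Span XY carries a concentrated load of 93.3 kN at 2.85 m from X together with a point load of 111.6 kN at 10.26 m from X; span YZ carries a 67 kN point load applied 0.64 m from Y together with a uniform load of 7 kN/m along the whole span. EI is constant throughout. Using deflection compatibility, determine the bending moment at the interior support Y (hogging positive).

Take M_Y as the redundant. Released structure: two simple spans XY and YZ with a hinge at Y.
Discontinuity in slope at Y on the released structure — sum the simple-span end rotations:
  span XY: point load 93.3 at a = 2.85: Pab(L + a)/(6LEI) = 473.6/EI
  span XY: point load 111.6 at a = 10.26: Pab(L + a)/(6LEI) = 413.4/EI
  span YZ: point load 67 at a = 0.64: Pab(L + b)/(6LEI) = 32.93/EI
  span YZ: UDL 7: wL³/(24EI) = 9.557/EI
  relative rotation θ_0 = (887 + 42.49)/EI = 929.5/EI
A unit hogging moment at Y produces rotation L₁/(3EI) + L₂/(3EI) = 4.867/EI.
Compatibility: M_Y·(L₁+L₂)/(3EI) = θ_0, giving M_Y = 191 kN·m (hogging).

M_Y = 191 kN·m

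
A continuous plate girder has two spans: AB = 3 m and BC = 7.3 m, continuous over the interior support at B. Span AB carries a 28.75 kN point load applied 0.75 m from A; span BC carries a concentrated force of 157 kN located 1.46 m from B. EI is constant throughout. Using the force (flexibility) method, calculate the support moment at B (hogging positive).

Take M_B as the redundant. Released structure: two simple spans AB and BC with a hinge at B.
Discontinuity in slope at B on the released structure — sum the simple-span end rotations:
  span AB: point load 28.75 at a = 0.75: Pab(L + a)/(6LEI) = 10.11/EI
  span BC: point load 157 at a = 1.46: Pab(L + b)/(6LEI) = 401.6/EI
  relative rotation θ_0 = (10.11 + 401.6)/EI = 411.7/EI
A unit hogging moment at B produces rotation L₁/(3EI) + L₂/(3EI) = 3.433/EI.
Compatibility: M_B·(L₁+L₂)/(3EI) = θ_0, giving M_B = 119.9 kN·m (hogging).

M_B = 119.9 kN·m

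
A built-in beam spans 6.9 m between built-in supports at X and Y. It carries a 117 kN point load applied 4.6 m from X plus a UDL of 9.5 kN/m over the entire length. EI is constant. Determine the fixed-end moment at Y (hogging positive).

M_Y = 157.3 kN·m

Take the two fixed-end moments M_X, M_Y as redundants; the released structure is the simple span XY.
End rotations of the released simple span under the applied load (×1/EI):
  at X: point load 117 at a = 4.6: Pab(L + b)/(6LEI) = 275.1/EI
  at Y: point load 117 at a = 4.6: Pab(L + a)/(6LEI) = 343.9/EI
  at X: UDL 9.5: wL³/(24EI) = 130/EI
  at Y: UDL 9.5: wL³/(24EI) = 130/EI
  θ_X0 = 405.1/EI,  θ_Y0 = 473.9/EI
Flexibility coefficients: a unit moment at one end gives L/(3EI) there and L/(6EI) at the far end, so f₁₁ = f₂₂ = 2.3/EI and f₁₂ = f₂₁ = 1.15/EI.
Compatibility — zero rotation at each built-in end:
  2.3 M_X + 1.15 M_Y = 405.1
  1.15 M_X + 2.3 M_Y = 473.9
Solving the pair gives M_X = 97.49 kN·m and M_Y = 157.3 kN·m (hogging).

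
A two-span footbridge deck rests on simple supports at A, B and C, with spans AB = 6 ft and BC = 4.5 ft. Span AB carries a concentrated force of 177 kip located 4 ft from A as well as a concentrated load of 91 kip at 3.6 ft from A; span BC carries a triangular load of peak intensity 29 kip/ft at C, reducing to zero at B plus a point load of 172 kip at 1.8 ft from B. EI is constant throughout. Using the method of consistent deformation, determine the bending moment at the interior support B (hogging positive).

M_B = 250.7 kip·ft

Release continuity at B by inserting a hinge; the redundant is the internal moment M_B. The primary structure is two simply-supported spans AB and BC.
Discontinuity in slope at B on the released structure — sum the simple-span end rotations:
  span AB: point load 177 at a = 4: Pab(L + a)/(6LEI) = 393.3/EI
  span AB: point load 91 at a = 3.6: Pab(L + a)/(6LEI) = 209.7/EI
  span BC: triangular load, peak 29: 7w₀L³/(360EI) = 51.38/EI
  span BC: point load 172 at a = 1.8: Pab(L + b)/(6LEI) = 222.9/EI
  relative rotation θ_0 = (603 + 274.3)/EI = 877.3/EI
A unit hogging moment at B produces rotation L₁/(3EI) + L₂/(3EI) = 3.5/EI.
Slope continuity at B: θ_0 = M_B·3.5/EI, so M_B = 877.3/3.5 = 250.7 kip·ft (hogging).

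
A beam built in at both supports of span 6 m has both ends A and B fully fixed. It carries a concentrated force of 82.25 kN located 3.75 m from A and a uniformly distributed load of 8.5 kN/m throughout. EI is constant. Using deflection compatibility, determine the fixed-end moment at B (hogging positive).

M_B = 97.79 kN·m

Release both end moments; the primary structure is a simply-supported span AB with redundants M_A and M_B.
On the primary (simply-supported) span, the end slopes from the loading are:
  at A: point load 82.25 at a = 3.75: Pab(L + b)/(6LEI) = 159/EI
  at B: point load 82.25 at a = 3.75: Pab(L + a)/(6LEI) = 188/EI
  at A: UDL 8.5: wL³/(24EI) = 76.5/EI
  at B: UDL 8.5: wL³/(24EI) = 76.5/EI
  θ_A0 = 235.5/EI,  θ_B0 = 264.5/EI
Flexibility coefficients: a unit moment at one end gives L/(3EI) there and L/(6EI) at the far end, so f₁₁ = f₂₂ = 2/EI and f₁₂ = f₂₁ = 1/EI.
Compatibility — zero rotation at each built-in end:
  2 M_A + 1 M_B = 235.5
  1 M_A + 2 M_B = 264.5
Solving the pair gives M_A = 68.87 kN·m and M_B = 97.79 kN·m (hogging).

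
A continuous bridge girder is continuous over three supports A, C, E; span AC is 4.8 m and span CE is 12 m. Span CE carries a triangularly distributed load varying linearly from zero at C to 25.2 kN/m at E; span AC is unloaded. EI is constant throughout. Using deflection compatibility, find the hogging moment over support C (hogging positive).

Insert a hinge at C; M_C is the redundant, and each span becomes simply supported.
Rotations at C on the released spans (each span's end-slope, ×1/EI):
  span CE: triangular load, peak 25.2: 7w₀L³/(360EI) = 846.7/EI
  relative rotation θ_0 = (0 + 846.7)/EI = 846.7/EI
A unit hogging moment at C produces rotation L₁/(3EI) + L₂/(3EI) = 5.6/EI.
Compatibility: M_C·(L₁+L₂)/(3EI) = θ_0, giving M_C = 151.2 kN·m (hogging).

M_C = 151.2 kN·m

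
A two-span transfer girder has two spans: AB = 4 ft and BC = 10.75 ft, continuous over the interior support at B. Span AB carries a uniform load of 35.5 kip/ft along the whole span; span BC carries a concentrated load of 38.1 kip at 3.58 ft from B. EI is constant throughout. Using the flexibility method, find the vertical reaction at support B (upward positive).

R_B = 122 kip

Take M_B as the redundant. Released structure: two simple spans AB and BC with a hinge at B.
Rotations at B on the released spans (each span's end-slope, ×1/EI):
  span AB: UDL 35.5: wL³/(24EI) = 94.67/EI
  span BC: point load 38.1 at a = 3.58: Pab(L + b)/(6LEI) = 271.7/EI
  relative rotation θ_0 = (94.67 + 271.7)/EI = 366.4/EI
A unit hogging moment at B produces rotation L₁/(3EI) + L₂/(3EI) = 4.917/EI.
Slope continuity at B: θ_0 = M_B·4.917/EI, so M_B = 366.4/4.917 = 74.52 kip·ft (hogging).
Span AB, ΣM about A with M_B applied at B: R_B^{AB}·4 = 284 + 74.52, so R_B^{AB} = 89.63 kip and R_A = 142 − 89.63 = 52.37 kip.
Span BC, ΣM about C: R_B^{BC}·10.75 = 273.2 + 74.52, so R_B^{BC} = 32.34 kip and R_C = 38.1 − 32.34 = 5.756 kip.
R_B = 89.63 + 32.34 = 122 kip.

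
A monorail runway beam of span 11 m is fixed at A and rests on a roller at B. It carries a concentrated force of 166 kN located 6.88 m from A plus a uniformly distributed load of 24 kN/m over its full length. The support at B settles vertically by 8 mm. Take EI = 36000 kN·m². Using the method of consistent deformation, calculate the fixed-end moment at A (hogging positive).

Choose R_B as the redundant. The primary structure is the cantilever fixed at A.
Deflection at B on the released cantilever, summing each load's contribution:
  point load 166 at a = 6.88: Pa²(3L − a)/(6EI) = 34206/EI
  UDL 24: wL⁴/(8EI) = 43923/EI
  δ_0 = 78129/EI
Flexibility coefficient — unit upward force at B: δ_{BB} = L³/(3EI) = 443.7/EI.
With EI = 36000 kN·m²: δ_0 = 2.1703 m and δ_{BB} = 0.012324 m/kN.
Compatibility — the beam at B must follow the support down by 0.008 m: δ_0 − R_B·δ_{BB} = 0.008, so R_B = (2.1703 − 0.008)/0.012324 = 175.5 kN.
Moment equilibrium about A: M_A = Σ(load moments about A) − R_B·L = 2594 − 175.5×11 = 664.1 kN·m.

M_A = 664.1 kN·m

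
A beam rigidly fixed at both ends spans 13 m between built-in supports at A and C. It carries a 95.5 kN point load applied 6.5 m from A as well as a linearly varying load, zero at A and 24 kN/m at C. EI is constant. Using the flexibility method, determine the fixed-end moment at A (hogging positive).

M_A = 290.4 kN·m

Release both end moments; the primary structure is a simply-supported span AC with redundants M_A and M_C.
Simple-span end rotations at A and C under the given loads:
  at A: point load 95.5 at a = 6.5: Pab(L + b)/(6LEI) = 1009/EI
  at C: point load 95.5 at a = 6.5: Pab(L + a)/(6LEI) = 1009/EI
  at A: triangular load, peak 24: 7w₀L³/(360EI) = 1025/EI
  at C: triangular load, peak 24: w₀L³/(45EI) = 1172/EI
  θ_A0 = 2034/EI,  θ_C0 = 2180/EI
Flexibility coefficients: a unit moment at one end gives L/(3EI) there and L/(6EI) at the far end, so f₁₁ = f₂₂ = 4.333/EI and f₁₂ = f₂₁ = 2.167/EI.
Compatibility — zero rotation at each built-in end:
  4.333 M_A + 2.167 M_C = 2034
  2.167 M_A + 4.333 M_C = 2180
Solving the pair gives M_A = 290.4 kN·m and M_C = 358 kN·m (hogging).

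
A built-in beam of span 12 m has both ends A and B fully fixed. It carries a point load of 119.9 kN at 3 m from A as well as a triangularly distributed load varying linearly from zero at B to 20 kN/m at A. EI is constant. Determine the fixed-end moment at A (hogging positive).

M_A = 346.3 kN·m

Release both end moments; the primary structure is a simply-supported span AB with redundants M_A and M_B.
On the primary (simply-supported) span, the end slopes from the loading are:
  at A: point load 119.9 at a = 3: Pab(L + b)/(6LEI) = 944.2/EI
  at B: point load 119.9 at a = 3: Pab(L + a)/(6LEI) = 674.4/EI
  at A: triangular load, peak 20: w₀L³/(45EI) = 768/EI
  at B: triangular load, peak 20: 7w₀L³/(360EI) = 672/EI
  θ_A0 = 1712/EI,  θ_B0 = 1346/EI
Flexibility coefficients: a unit moment at one end gives L/(3EI) there and L/(6EI) at the far end, so f₁₁ = f₂₂ = 4/EI and f₁₂ = f₂₁ = 2/EI.
Compatibility — zero rotation at each built-in end:
  4 M_A + 2 M_B = 1712
  2 M_A + 4 M_B = 1346
Solving the pair gives M_A = 346.3 kN·m and M_B = 163.4 kN·m (hogging).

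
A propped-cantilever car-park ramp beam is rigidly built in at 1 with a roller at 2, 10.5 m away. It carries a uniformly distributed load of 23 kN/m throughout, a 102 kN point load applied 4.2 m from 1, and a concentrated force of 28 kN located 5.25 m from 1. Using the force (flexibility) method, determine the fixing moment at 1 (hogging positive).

Remove the prop at 2; the released (primary) structure is a cantilever built in at 1.
Deflection at 2 on the released cantilever, summing each load's contribution:
  UDL 23: wL⁴/(8EI) = 34946/EI
  point load 102 at a = 4.2: Pa²(3L − a)/(6EI) = 8187/EI
  point load 28 at a = 5.25: Pa²(3L − a)/(6EI) = 3376/EI
  δ_0 = 46509/EI
Tip deflection under a unit load at 2: L³/(3EI) = 385.9/EI.
The prop prevents deflection at 2: R_2 = δ_0/δ_{22} = 46509/385.9 = 120.5 kN.
Moment equilibrium about 1: M_1 = Σ(load moments about 1) − R_2·L = 1843 − 120.5×10.5 = 577.7 kN·m.

M_1 = 577.7 kN·m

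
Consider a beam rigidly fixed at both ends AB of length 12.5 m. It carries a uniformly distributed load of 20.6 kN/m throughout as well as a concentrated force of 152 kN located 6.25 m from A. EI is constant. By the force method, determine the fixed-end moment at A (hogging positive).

Take the two fixed-end moments M_A, M_B as redundants; the released structure is the simple span AB.
End rotations of the released simple span under the applied load (×1/EI):
  at A: UDL 20.6: wL³/(24EI) = 1676/EI
  at B: UDL 20.6: wL³/(24EI) = 1676/EI
  at A: point load 152 at a = 6.25: Pab(L + b)/(6LEI) = 1484/EI
  at B: point load 152 at a = 6.25: Pab(L + a)/(6LEI) = 1484/EI
  θ_A0 = 3161/EI,  θ_B0 = 3161/EI
Flexibility coefficients: a unit moment at one end gives L/(3EI) there and L/(6EI) at the far end, so f₁₁ = f₂₂ = 4.167/EI and f₁₂ = f₂₁ = 2.083/EI.
Compatibility — zero rotation at each built-in end:
  4.167 M_A + 2.083 M_B = 3161
  2.083 M_A + 4.167 M_B = 3161
Solving the pair gives M_A = 505.7 kN·m and M_B = 505.7 kN·m (hogging).

M_A = 505.7 kN·m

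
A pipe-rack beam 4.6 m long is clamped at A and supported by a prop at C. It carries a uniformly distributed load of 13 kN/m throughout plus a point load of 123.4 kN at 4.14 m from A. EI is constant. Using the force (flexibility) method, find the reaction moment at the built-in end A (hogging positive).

Remove the prop at C; the released (primary) structure is a cantilever built in at A.
Deflection at C on the released cantilever, summing each load's contribution:
  UDL 13: wL⁴/(8EI) = 727.6/EI
  point load 123.4 at a = 4.14: Pa²(3L − a)/(6EI) = 3405/EI
  δ_0 = 4133/EI
Tip deflection under a unit load at C: L³/(3EI) = 32.45/EI.
The prop prevents deflection at C: R_C = δ_0/δ_{CC} = 4133/32.45 = 127.4 kN.
Moment equilibrium about A: M_A = Σ(load moments about A) − R_C·L = 648.4 − 127.4×4.6 = 62.48 kN·m.

M_A = 62.48 kN·m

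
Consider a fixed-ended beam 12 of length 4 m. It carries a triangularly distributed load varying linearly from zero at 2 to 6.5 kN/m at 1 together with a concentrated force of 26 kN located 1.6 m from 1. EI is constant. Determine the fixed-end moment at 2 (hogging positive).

M_2 = 13.45 kN·m

Take the two fixed-end moments M_1, M_2 as redundants; the released structure is the simple span 12.
Simple-span end rotations at 1 and 2 under the given loads:
  at 1: triangular load, peak 6.5: w₀L³/(45EI) = 9.244/EI
  at 2: triangular load, peak 6.5: 7w₀L³/(360EI) = 8.089/EI
  at 1: point load 26 at a = 1.6: Pab(L + b)/(6LEI) = 26.62/EI
  at 2: point load 26 at a = 1.6: Pab(L + a)/(6LEI) = 23.3/EI
  θ_10 = 35.87/EI,  θ_20 = 31.38/EI
Flexibility coefficients: a unit moment at one end gives L/(3EI) there and L/(6EI) at the far end, so f₁₁ = f₂₂ = 1.333/EI and f₁₂ = f₂₁ = 0.6667/EI.
Compatibility — zero rotation at each built-in end:
  1.333 M_1 + 0.6667 M_2 = 35.87
  0.6667 M_1 + 1.333 M_2 = 31.38
Solving the pair gives M_1 = 20.18 kN·m and M_2 = 13.45 kN·m (hogging).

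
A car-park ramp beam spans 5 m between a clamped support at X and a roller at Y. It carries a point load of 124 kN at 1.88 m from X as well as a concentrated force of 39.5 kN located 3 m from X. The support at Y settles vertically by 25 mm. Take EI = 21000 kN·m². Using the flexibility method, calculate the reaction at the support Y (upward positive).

R_Y = 27.46 kN

Release the roller at Y. Primary structure: cantilever fixed at X.
Primary-structure tip deflection at Y by superposition:
  point load 124 at a = 1.88: Pa²(3L − a)/(6EI) = 958.3/EI
  point load 39.5 at a = 3: Pa²(3L − a)/(6EI) = 711/EI
  δ_0 = 1669/EI
Tip deflection under a unit load at Y: L³/(3EI) = 41.67/EI.
With EI = 21000 kN·m²: δ_0 = 0.079492 m and δ_{YY} = 0.001984 m/kN.
Compatibility — the beam at Y must follow the support down by 0.025 m: δ_0 − R_Y·δ_{YY} = 0.025, so R_Y = (0.079492 − 0.025)/0.001984 = 27.46 kN.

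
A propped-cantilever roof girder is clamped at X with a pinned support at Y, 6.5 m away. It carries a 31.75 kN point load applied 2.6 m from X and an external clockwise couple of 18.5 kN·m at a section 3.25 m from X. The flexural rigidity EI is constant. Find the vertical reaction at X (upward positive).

Release the roller at Y. Primary structure: cantilever fixed at X.
Downward deflection at the released point Y due to the loads:
  point load 31.75 at a = 2.6: Pa²(3L − a)/(6EI) = 604.5/EI
  clockwise couple 18.5 at a = 3.25: M₀a(2L − a)/(2EI) = 293.1/EI
  δ_0 = 897.7/EI
Tip deflection under a unit load at Y: L³/(3EI) = 91.54/EI.
Compatibility at Y: δ_0 − R_Y·δ_{YY} = 0, so R_Y = 897.7/91.54 = 9.806 kN.
Vertical equilibrium: R_X = ΣP − R_Y = 31.75 − 9.806 = 21.94 kN.

R_X = 21.94 kN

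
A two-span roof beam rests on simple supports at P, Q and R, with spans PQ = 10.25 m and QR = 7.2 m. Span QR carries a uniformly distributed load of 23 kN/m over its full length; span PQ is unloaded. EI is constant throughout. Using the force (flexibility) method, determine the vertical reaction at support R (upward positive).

R_R = 74.26 kN

Insert a hinge at Q; M_Q is the redundant, and each span becomes simply supported.
Discontinuity in slope at Q on the released structure — sum the simple-span end rotations:
  span QR: UDL 23: wL³/(24EI) = 357.7/EI
  relative rotation θ_0 = (0 + 357.7)/EI = 357.7/EI
A unit hogging moment at Q produces rotation L₁/(3EI) + L₂/(3EI) = 5.817/EI.
Slope continuity at Q: θ_0 = M_Q·5.817/EI, so M_Q = 357.7/5.817 = 61.5 kN·m (hogging).
Span QR, ΣM about R: R_Q^{QR}·7.2 = 596.2 + 61.5, so R_Q^{QR} = 91.34 kN and R_R = 165.6 − 91.34 = 74.26 kN.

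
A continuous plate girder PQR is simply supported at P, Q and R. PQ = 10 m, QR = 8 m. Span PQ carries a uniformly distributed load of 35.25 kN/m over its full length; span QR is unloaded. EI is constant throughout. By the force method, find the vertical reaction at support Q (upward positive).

Release continuity at Q by inserting a hinge; the redundant is the internal moment M_Q. The primary structure is two simply-supported spans PQ and QR.
Rotations at Q on the released spans (each span's end-slope, ×1/EI):
  span PQ: UDL 35.25: wL³/(24EI) = 1469/EI
  relative rotation θ_0 = (1469 + 0)/EI = 1469/EI
A unit hogging moment at Q produces rotation L₁/(3EI) + L₂/(3EI) = 6/EI.
Slope continuity at Q: θ_0 = M_Q·6/EI, so M_Q = 1469/6 = 244.8 kN·m (hogging).
Span PQ, ΣM about P with M_Q applied at Q: R_Q^{PQ}·10 = 1762 + 244.8, so R_Q^{PQ} = 200.7 kN and R_P = 352.5 − 200.7 = 151.8 kN.
Span QR, ΣM about R: R_Q^{QR}·8 = 0 + 244.8, so R_Q^{QR} = 30.6 kN and R_R = 0 − 30.6 = -30.6 kN.
R_Q = 200.7 + 30.6 = 231.3 kN.

R_Q = 231.3 kN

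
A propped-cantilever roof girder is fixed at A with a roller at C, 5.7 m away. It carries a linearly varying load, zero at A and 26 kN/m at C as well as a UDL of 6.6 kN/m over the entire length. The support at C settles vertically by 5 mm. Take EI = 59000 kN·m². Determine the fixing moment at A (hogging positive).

M_A = 103.3 kN·m

Take the reaction at C as the redundant and release it; the primary structure is a cantilever fixed at A.
Free-end deflection of the primary structure under the applied loading (downward +):
  triangular load, peak 26 at the free end: 11w₀L⁴/(120EI) = 2516/EI
  UDL 6.6: wL⁴/(8EI) = 870.9/EI
  δ_0 = 3387/EI
Tip deflection under a unit load at C: L³/(3EI) = 61.73/EI.
With EI = 59000 kN·m²: δ_0 = 0.057402 m and δ_{CC} = 0.001046 m/kN.
Compatibility — the beam at C must follow the support down by 0.005 m: δ_0 − R_C·δ_{CC} = 0.005, so R_C = (0.057402 − 0.005)/0.001046 = 50.08 kN.
Moment equilibrium about A: M_A = Σ(load moments about A) − R_C·L = 388.8 − 50.08×5.7 = 103.3 kN·m.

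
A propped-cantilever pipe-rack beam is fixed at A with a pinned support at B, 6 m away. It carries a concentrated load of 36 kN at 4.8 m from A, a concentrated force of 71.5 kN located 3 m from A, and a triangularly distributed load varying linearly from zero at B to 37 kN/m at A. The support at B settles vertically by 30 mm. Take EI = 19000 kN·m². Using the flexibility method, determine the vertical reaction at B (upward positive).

Remove the prop at B; the released (primary) structure is a cantilever built in at A.
Deflection at B on the released cantilever, summing each load's contribution:
  point load 36 at a = 4.8: Pa²(3L − a)/(6EI) = 1825/EI
  point load 71.5 at a = 3: Pa²(3L − a)/(6EI) = 1609/EI
  triangular load, peak 37 at the fixed end: w₀L⁴/(30EI) = 1598/EI
  δ_0 = 5032/EI
Tip deflection under a unit load at B: L³/(3EI) = 72/EI.
With EI = 19000 kN·m²: δ_0 = 0.26484 m and δ_{BB} = 0.003789 m/kN.
Compatibility — the beam at B must follow the support down by 0.03 m: δ_0 − R_B·δ_{BB} = 0.03, so R_B = (0.26484 − 0.03)/0.003789 = 61.97 kN.

R_B = 61.97 kN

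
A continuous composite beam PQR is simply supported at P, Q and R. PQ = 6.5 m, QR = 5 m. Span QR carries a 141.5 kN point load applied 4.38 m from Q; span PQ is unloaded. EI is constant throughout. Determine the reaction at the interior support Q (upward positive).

R_Q = 24.19 kN

Insert a hinge at Q; M_Q is the redundant, and each span becomes simply supported.
End slopes at the hinge Q, treating each span as simply supported:
  span QR: point load 141.5 at a = 4.38: Pab(L + b)/(6LEI) = 71.98/EI
  relative rotation θ_0 = (0 + 71.98)/EI = 71.98/EI
A unit hogging moment at Q produces rotation L₁/(3EI) + L₂/(3EI) = 3.833/EI.
Compatibility: M_Q·(L₁+L₂)/(3EI) = θ_0, giving M_Q = 18.78 kN·m (hogging).
Span PQ, ΣM about P with M_Q applied at Q: R_Q^{PQ}·6.5 = 0 + 18.78, so R_Q^{PQ} = 2.889 kN and R_P = 0 − 2.889 = -2.889 kN.
Span QR, ΣM about R: R_Q^{QR}·5 = 87.73 + 18.78, so R_Q^{QR} = 21.3 kN and R_R = 141.5 − 21.3 = 120.2 kN.
R_Q = 2.889 + 21.3 = 24.19 kN.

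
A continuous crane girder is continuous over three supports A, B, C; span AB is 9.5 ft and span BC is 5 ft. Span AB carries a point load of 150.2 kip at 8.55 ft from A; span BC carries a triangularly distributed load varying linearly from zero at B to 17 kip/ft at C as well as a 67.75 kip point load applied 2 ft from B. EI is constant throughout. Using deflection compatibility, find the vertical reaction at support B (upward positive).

R_B = 223.9 kip

Insert a hinge at B; M_B is the redundant, and each span becomes simply supported.
Discontinuity in slope at B on the released structure — sum the simple-span end rotations:
  span AB: point load 150.2 at a = 8.55: Pab(L + a)/(6LEI) = 386.3/EI
  span BC: triangular load, peak 17: 7w₀L³/(360EI) = 41.32/EI
  span BC: point load 67.75 at a = 2: Pab(L + b)/(6LEI) = 108.4/EI
  relative rotation θ_0 = (386.3 + 149.7)/EI = 536.1/EI
A unit hogging moment at B produces rotation L₁/(3EI) + L₂/(3EI) = 4.833/EI.
Compatibility: M_B·(L₁+L₂)/(3EI) = θ_0, giving M_B = 110.9 kip·ft (hogging).
Span AB, ΣM about A with M_B applied at B: R_B^{AB}·9.5 = 1284 + 110.9, so R_B^{AB} = 146.9 kip and R_A = 150.2 − 146.9 = 3.346 kip.
Span BC, ΣM about C: R_B^{BC}·5 = 274.1 + 110.9, so R_B^{BC} = 77 kip and R_C = 110.2 − 77 = 33.25 kip.
R_B = 146.9 + 77 = 223.9 kip.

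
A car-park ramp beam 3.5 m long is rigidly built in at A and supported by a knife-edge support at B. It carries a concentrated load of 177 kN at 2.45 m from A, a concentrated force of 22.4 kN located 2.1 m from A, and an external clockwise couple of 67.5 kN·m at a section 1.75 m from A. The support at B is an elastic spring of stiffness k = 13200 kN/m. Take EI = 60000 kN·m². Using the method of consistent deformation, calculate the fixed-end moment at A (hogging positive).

M_A = 200 kN·m

Take the reaction at B as the redundant and release it; the primary structure is a cantilever fixed at A.
Deflection at B on the released cantilever, summing each load's contribution:
  point load 177 at a = 2.45: Pa²(3L − a)/(6EI) = 1425/EI
  point load 22.4 at a = 2.1: Pa²(3L − a)/(6EI) = 138.3/EI
  clockwise couple 67.5 at a = 1.75: M₀a(2L − a)/(2EI) = 310.1/EI
  δ_0 = 1874/EI
Flexibility coefficient — unit upward force at B: δ_{BB} = L³/(3EI) = 14.29/EI.
With EI = 60000 kN·m²: δ_0 = 0.03123 m and δ_{BB} = 0.000238 m/kN.
Compatibility — the spring shortens by R_B/k under the reaction it provides: δ_0 − R_B·δ_{BB} = R_B/k. With 1/k = 0.000076 m/kN, R_B = δ_0 / (δ_{BB} + 1/k) = 0.03123 / (0.000238 + 0.000076) = 99.47 kN.
Moment equilibrium about A: M_A = Σ(load moments about A) − R_B·L = 548.2 − 99.47×3.5 = 200 kN·m.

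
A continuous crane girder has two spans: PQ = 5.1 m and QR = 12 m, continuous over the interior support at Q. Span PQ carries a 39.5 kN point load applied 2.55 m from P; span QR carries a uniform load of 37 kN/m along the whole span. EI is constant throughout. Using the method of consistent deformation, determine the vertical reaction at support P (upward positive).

R_P = -74.1 kN

Insert a hinge at Q; M_Q is the redundant, and each span becomes simply supported.
Rotations at Q on the released spans (each span's end-slope, ×1/EI):
  span PQ: point load 39.5 at a = 2.55: Pab(L + a)/(6LEI) = 64.21/EI
  span QR: UDL 37: wL³/(24EI) = 2664/EI
  relative rotation θ_0 = (64.21 + 2664)/EI = 2728/EI
A unit hogging moment at Q produces rotation L₁/(3EI) + L₂/(3EI) = 5.7/EI.
Slope continuity at Q: θ_0 = M_Q·5.7/EI, so M_Q = 2728/5.7 = 478.6 kN·m (hogging).
Span PQ, ΣM about P with M_Q applied at Q: R_Q^{PQ}·5.1 = 100.7 + 478.6, so R_Q^{PQ} = 113.6 kN and R_P = 39.5 − 113.6 = -74.1 kN.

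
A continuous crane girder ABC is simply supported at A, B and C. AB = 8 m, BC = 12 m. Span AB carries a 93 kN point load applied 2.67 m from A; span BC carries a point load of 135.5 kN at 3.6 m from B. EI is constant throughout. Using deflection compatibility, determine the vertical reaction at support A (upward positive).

R_A = 34.68 kN

Insert a hinge at B; M_B is the redundant, and each span becomes simply supported.
Rotations at B on the released spans (each span's end-slope, ×1/EI):
  span AB: point load 93 at a = 2.67: Pab(L + a)/(6LEI) = 294.2/EI
  span BC: point load 135.5 at a = 3.6: Pab(L + b)/(6LEI) = 1161/EI
  relative rotation θ_0 = (294.2 + 1161)/EI = 1455/EI
A unit hogging moment at B produces rotation L₁/(3EI) + L₂/(3EI) = 6.667/EI.
Slope continuity at B: θ_0 = M_B·6.667/EI, so M_B = 1455/6.667 = 218.3 kN·m (hogging).
Span AB, ΣM about A with M_B applied at B: R_B^{AB}·8 = 248.3 + 218.3, so R_B^{AB} = 58.32 kN and R_A = 93 − 58.32 = 34.68 kN.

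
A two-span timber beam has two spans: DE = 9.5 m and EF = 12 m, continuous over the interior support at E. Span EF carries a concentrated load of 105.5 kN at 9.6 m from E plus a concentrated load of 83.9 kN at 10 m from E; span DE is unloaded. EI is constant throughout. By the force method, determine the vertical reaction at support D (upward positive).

R_D = -11.93 kN

Insert a hinge at E; M_E is the redundant, and each span becomes simply supported.
Rotations at E on the released spans (each span's end-slope, ×1/EI):
  span EF: point load 105.5 at a = 9.6: Pab(L + b)/(6LEI) = 486.1/EI
  span EF: point load 83.9 at a = 10: Pab(L + b)/(6LEI) = 326.3/EI
  relative rotation θ_0 = (0 + 812.4)/EI = 812.4/EI
A unit hogging moment at E produces rotation L₁/(3EI) + L₂/(3EI) = 7.167/EI.
Compatibility: M_E·(L₁+L₂)/(3EI) = θ_0, giving M_E = 113.4 kN·m (hogging).
Span DE, ΣM about D with M_E applied at E: R_E^{DE}·9.5 = 0 + 113.4, so R_E^{DE} = 11.93 kN and R_D = 0 − 11.93 = -11.93 kN.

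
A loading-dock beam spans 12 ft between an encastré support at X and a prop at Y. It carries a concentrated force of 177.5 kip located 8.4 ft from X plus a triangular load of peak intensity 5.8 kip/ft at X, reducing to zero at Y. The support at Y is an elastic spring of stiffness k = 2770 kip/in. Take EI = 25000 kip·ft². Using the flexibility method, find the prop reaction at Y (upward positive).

R_Y = 106.8 kip

Choose R_Y as the redundant. The primary structure is the cantilever fixed at X.
Primary-structure tip deflection at Y by superposition:
  point load 177.5 at a = 8.4: Pa²(3L − a)/(6EI) = 57612/EI
  triangular load, peak 5.8 at the fixed end: w₀L⁴/(30EI) = 4009/EI
  δ_0 = 61621/EI
Tip deflection under a unit load at Y: L³/(3EI) = 576/EI.
With EI = 25000 kip·ft²: δ_0 = 2.4648 ft and δ_{YY} = 0.02304 ft/kip.
Compatibility — the spring shortens by R_Y/k under the reaction it provides: δ_0 − R_Y·δ_{YY} = R_Y/k. With 1/k = 1/(2770×12) ft/kip = 0.00003 ft/kip, R_Y = δ_0 / (δ_{YY} + 1/k) = 2.4648 / (0.02304 + 0.00003) = 106.8 kip.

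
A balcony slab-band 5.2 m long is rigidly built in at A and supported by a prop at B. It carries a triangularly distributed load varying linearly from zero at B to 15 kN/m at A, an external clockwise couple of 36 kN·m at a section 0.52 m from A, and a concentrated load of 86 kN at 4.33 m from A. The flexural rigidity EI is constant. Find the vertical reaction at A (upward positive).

Remove the prop at B; the released (primary) structure is a cantilever built in at A.
Deflection at B on the released cantilever, summing each load's contribution:
  triangular load, peak 15 at the fixed end: w₀L⁴/(30EI) = 365.6/EI
  clockwise couple 36 at a = 0.52: M₀a(2L − a)/(2EI) = 92.48/EI
  point load 86 at a = 4.33: Pa²(3L − a)/(6EI) = 3029/EI
  δ_0 = 3487/EI
Flexibility coefficient — unit upward force at B: δ_{BB} = L³/(3EI) = 46.87/EI.
The prop prevents deflection at B: R_B = δ_0/δ_{BB} = 3487/46.87 = 74.39 kN.
Vertical equilibrium: R_A = ΣP − R_B = 125 − 74.39 = 50.61 kN.

R_A = 50.61 kN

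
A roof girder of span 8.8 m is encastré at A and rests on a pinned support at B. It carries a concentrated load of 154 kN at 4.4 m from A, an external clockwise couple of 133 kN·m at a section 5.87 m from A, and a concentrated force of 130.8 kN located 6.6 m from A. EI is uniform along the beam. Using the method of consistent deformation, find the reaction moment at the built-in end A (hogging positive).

Remove the prop at B; the released (primary) structure is a cantilever built in at A.
Deflection at B on the released cantilever, summing each load's contribution:
  point load 154 at a = 4.4: Pa²(3L − a)/(6EI) = 10932/EI
  clockwise couple 133 at a = 5.87: M₀a(2L − a)/(2EI) = 4579/EI
  point load 130.8 at a = 6.6: Pa²(3L − a)/(6EI) = 18802/EI
  δ_0 = 34313/EI
Flexibility coefficient — unit upward force at B: δ_{BB} = L³/(3EI) = 227.2/EI.
The prop prevents deflection at B: R_B = δ_0/δ_{BB} = 34313/227.2 = 151.1 kN.
Moment equilibrium about A: M_A = Σ(load moments about A) − R_B·L = 1674 − 151.1×8.8 = 344.6 kN·m.

M_A = 344.6 kN·m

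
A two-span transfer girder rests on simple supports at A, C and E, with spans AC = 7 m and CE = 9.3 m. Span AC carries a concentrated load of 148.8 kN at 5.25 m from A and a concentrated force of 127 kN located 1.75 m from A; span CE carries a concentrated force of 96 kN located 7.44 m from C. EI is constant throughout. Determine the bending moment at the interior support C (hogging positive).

M_C = 167 kN·m

Release continuity at C by inserting a hinge; the redundant is the internal moment M_C. The primary structure is two simply-supported spans AC and CE.
End slopes at the hinge C, treating each span as simply supported:
  span AC: point load 148.8 at a = 5.25: Pab(L + a)/(6LEI) = 398.7/EI
  span AC: point load 127 at a = 1.75: Pab(L + a)/(6LEI) = 243.1/EI
  span CE: point load 96 at a = 7.44: Pab(L + b)/(6LEI) = 265.7/EI
  relative rotation θ_0 = (641.8 + 265.7)/EI = 907.5/EI
A unit hogging moment at C produces rotation L₁/(3EI) + L₂/(3EI) = 5.433/EI.
Slope continuity at C: θ_0 = M_C·5.433/EI, so M_C = 907.5/5.433 = 167 kN·m (hogging).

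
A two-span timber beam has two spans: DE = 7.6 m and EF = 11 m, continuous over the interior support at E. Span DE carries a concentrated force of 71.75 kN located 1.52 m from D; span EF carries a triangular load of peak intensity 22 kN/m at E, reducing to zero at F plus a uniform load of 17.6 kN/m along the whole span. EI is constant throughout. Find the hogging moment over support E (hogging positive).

M_E = 283.8 kN·m

Insert a hinge at E; M_E is the redundant, and each span becomes simply supported.
Rotations at E on the released spans (each span's end-slope, ×1/EI):
  span DE: point load 71.75 at a = 1.52: Pab(L + a)/(6LEI) = 132.6/EI
  span EF: triangular load, peak 22: w₀L³/(45EI) = 650.7/EI
  span EF: UDL 17.6: wL³/(24EI) = 976.1/EI
  relative rotation θ_0 = (132.6 + 1627)/EI = 1759/EI
A unit hogging moment at E produces rotation L₁/(3EI) + L₂/(3EI) = 6.2/EI.
Slope continuity at E: θ_0 = M_E·6.2/EI, so M_E = 1759/6.2 = 283.8 kN·m (hogging).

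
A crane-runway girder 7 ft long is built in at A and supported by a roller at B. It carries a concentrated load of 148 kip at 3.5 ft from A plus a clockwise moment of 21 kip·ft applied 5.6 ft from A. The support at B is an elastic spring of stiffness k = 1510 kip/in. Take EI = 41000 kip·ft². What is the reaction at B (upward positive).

Choose R_B as the redundant. The primary structure is the cantilever fixed at A.
Primary-structure tip deflection at B by superposition:
  point load 148 at a = 3.5: Pa²(3L − a)/(6EI) = 5288/EI
  clockwise couple 21 at a = 5.6: M₀a(2L − a)/(2EI) = 493.9/EI
  δ_0 = 5782/EI
Tip deflection under a unit load at B: L³/(3EI) = 114.3/EI.
With EI = 41000 kip·ft²: δ_0 = 0.14102 ft and δ_{BB} = 0.002789 ft/kip.
Compatibility — the spring shortens by R_B/k under the reaction it provides: δ_0 − R_B·δ_{BB} = R_B/k. With 1/k = 1/(1510×12) ft/kip = 0.000055 ft/kip, R_B = δ_0 / (δ_{BB} + 1/k) = 0.14102 / (0.002789 + 0.000055) = 49.59 kip.

R_B = 49.59 kip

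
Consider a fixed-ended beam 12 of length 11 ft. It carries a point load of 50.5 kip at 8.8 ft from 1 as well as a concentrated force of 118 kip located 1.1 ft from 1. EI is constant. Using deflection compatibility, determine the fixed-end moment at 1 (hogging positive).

M_1 = 122.9 kip·ft

Take the two fixed-end moments M_1, M_2 as redundants; the released structure is the simple span 12.
Simple-span end rotations at 1 and 2 under the given loads:
  at 1: point load 50.5 at a = 8.8: Pab(L + b)/(6LEI) = 195.5/EI
  at 2: point load 50.5 at a = 8.8: Pab(L + a)/(6LEI) = 293.3/EI
  at 1: point load 118 at a = 1.1: Pab(L + b)/(6LEI) = 406.9/EI
  at 2: point load 118 at a = 1.1: Pab(L + a)/(6LEI) = 235.6/EI
  θ_10 = 602.5/EI,  θ_20 = 528.9/EI
Flexibility coefficients: a unit moment at one end gives L/(3EI) there and L/(6EI) at the far end, so f₁₁ = f₂₂ = 3.667/EI and f₁₂ = f₂₁ = 1.833/EI.
Compatibility — zero rotation at each built-in end:
  3.667 M_1 + 1.833 M_2 = 602.5
  1.833 M_1 + 3.667 M_2 = 528.9
Solving the pair gives M_1 = 122.9 kip·ft and M_2 = 82.79 kip·ft (hogging).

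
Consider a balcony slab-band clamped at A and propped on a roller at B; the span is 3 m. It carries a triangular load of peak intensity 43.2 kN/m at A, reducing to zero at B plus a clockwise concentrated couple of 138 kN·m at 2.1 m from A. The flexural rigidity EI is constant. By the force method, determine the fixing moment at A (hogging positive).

Choose R_B as the redundant. The primary structure is the cantilever fixed at A.
Free-end deflection of the primary structure under the applied loading (downward +):
  triangular load, peak 43.2 at the fixed end: w₀L⁴/(30EI) = 116.6/EI
  clockwise couple 138 at a = 2.1: M₀a(2L − a)/(2EI) = 565.1/EI
  δ_0 = 681.8/EI
Tip deflection under a unit load at B: L³/(3EI) = 9/EI.
The prop prevents deflection at B: R_B = δ_0/δ_{BB} = 681.8/9 = 75.75 kN.
Moment equilibrium about A: M_A = Σ(load moments about A) − R_B·L = 202.8 − 75.75×3 = -24.45 kN·m.

M_A = -24.45 kN·m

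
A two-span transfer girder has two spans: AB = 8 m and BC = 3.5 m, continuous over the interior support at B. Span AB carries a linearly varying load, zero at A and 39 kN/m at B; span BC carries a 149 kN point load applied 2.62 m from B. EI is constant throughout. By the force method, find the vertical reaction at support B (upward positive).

R_B = 196.7 kN

Insert a hinge at B; M_B is the redundant, and each span becomes simply supported.
End slopes at the hinge B, treating each span as simply supported:
  span AB: triangular load, peak 39: w₀L³/(45EI) = 443.7/EI
  span BC: point load 149 at a = 2.62: Pab(L + b)/(6LEI) = 71.65/EI
  relative rotation θ_0 = (443.7 + 71.65)/EI = 515.4/EI
A unit hogging moment at B produces rotation L₁/(3EI) + L₂/(3EI) = 3.833/EI.
Slope continuity at B: θ_0 = M_B·3.833/EI, so M_B = 515.4/3.833 = 134.4 kN·m (hogging).
Span AB, ΣM about A with M_B applied at B: R_B^{AB}·8 = 832 + 134.4, so R_B^{AB} = 120.8 kN and R_A = 156 − 120.8 = 35.19 kN.
Span BC, ΣM about C: R_B^{BC}·3.5 = 131.1 + 134.4, so R_B^{BC} = 75.88 kN and R_C = 149 − 75.88 = 73.12 kN.
R_B = 120.8 + 75.88 = 196.7 kN.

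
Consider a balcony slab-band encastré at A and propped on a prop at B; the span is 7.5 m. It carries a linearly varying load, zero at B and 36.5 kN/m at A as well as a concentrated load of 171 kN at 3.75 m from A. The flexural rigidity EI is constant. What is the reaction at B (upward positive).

Remove the prop at B; the released (primary) structure is a cantilever built in at A.
Deflection at B on the released cantilever, summing each load's contribution:
  triangular load, peak 36.5 at the fixed end: w₀L⁴/(30EI) = 3850/EI
  point load 171 at a = 3.75: Pa²(3L − a)/(6EI) = 7515/EI
  δ_0 = 11364/EI
Flexibility coefficient — unit upward force at B: δ_{BB} = L³/(3EI) = 140.6/EI.
The prop prevents deflection at B: R_B = δ_0/δ_{BB} = 11364/140.6 = 80.81 kN.

R_B = 80.81 kN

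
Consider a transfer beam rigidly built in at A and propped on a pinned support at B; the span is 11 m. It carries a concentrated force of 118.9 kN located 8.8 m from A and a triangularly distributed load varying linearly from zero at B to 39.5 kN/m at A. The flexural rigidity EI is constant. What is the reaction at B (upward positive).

Take the reaction at B as the redundant and release it; the primary structure is a cantilever fixed at A.
Free-end deflection of the primary structure under the applied loading (downward +):
  point load 118.9 at a = 8.8: Pa²(3L − a)/(6EI) = 37137/EI
  triangular load, peak 39.5 at the fixed end: w₀L⁴/(30EI) = 19277/EI
  δ_0 = 56415/EI
Flexibility coefficient — unit upward force at B: δ_{BB} = L³/(3EI) = 443.7/EI.
Compatibility at B: δ_0 − R_B·δ_{BB} = 0, so R_B = 56415/443.7 = 127.2 kN.

R_B = 127.2 kN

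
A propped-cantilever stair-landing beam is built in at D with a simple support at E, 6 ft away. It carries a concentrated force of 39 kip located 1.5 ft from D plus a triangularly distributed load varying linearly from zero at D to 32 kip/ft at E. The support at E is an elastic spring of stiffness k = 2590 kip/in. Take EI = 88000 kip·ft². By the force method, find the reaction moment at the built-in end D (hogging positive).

M_D = 118.3 kip·ft

Remove the prop at E; the released (primary) structure is a cantilever built in at D.
Deflection at E on the released cantilever, summing each load's contribution:
  point load 39 at a = 1.5: Pa²(3L − a)/(6EI) = 241.3/EI
  triangular load, peak 32 at the free end: 11w₀L⁴/(120EI) = 3802/EI
  δ_0 = 4043/EI
Tip deflection under a unit load at E: L³/(3EI) = 72/EI.
With EI = 88000 kip·ft²: δ_0 = 0.045942 ft and δ_{EE} = 0.000818 ft/kip.
Compatibility — the spring shortens by R_E/k under the reaction it provides: δ_0 − R_E·δ_{EE} = R_E/k. With 1/k = 1/(2590×12) ft/kip = 0.000032 ft/kip, R_E = δ_0 / (δ_{EE} + 1/k) = 0.045942 / (0.000818 + 0.000032) = 54.03 kip.
Moment equilibrium about D: M_D = Σ(load moments about D) − R_E·L = 442.5 − 54.03×6 = 118.3 kip·ft.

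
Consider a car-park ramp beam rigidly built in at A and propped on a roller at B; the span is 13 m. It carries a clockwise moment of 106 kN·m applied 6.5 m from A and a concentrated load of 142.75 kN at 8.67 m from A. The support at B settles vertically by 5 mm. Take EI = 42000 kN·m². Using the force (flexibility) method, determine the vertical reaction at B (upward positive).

Remove the prop at B; the released (primary) structure is a cantilever built in at A.
Primary-structure tip deflection at B by superposition:
  clockwise couple 106 at a = 6.5: M₀a(2L − a)/(2EI) = 6718/EI
  point load 142.75 at a = 8.67: Pa²(3L − a)/(6EI) = 54242/EI
  δ_0 = 60960/EI
Flexibility coefficient — unit upward force at B: δ_{BB} = L³/(3EI) = 732.3/EI.
With EI = 42000 kN·m²: δ_0 = 1.4514 m and δ_{BB} = 0.017437 m/kN.
Compatibility — the beam at B must follow the support down by 0.005 m: δ_0 − R_B·δ_{BB} = 0.005, so R_B = (1.4514 − 0.005)/0.017437 = 82.95 kN.

R_B = 82.95 kN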